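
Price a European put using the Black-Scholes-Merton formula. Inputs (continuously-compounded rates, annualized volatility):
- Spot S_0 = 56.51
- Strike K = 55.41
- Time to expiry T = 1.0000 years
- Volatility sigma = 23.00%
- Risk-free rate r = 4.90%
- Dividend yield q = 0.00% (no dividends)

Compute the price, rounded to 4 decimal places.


d1 = (ln(S/K) + (r - q + 0.5*sigma^2) * T) / (sigma * sqrt(T)) = 0.41351100
d2 = d1 - sigma * sqrt(T) = 0.18351100
exp(-rT) = 0.95218113; exp(-qT) = 1.00000000
P = K * exp(-rT) * N(-d2) - S_0 * exp(-qT) * N(-d1)
N(-d1) = 0.33961613; N(-d2) = 0.42719854
P = 55.4100 * 0.95218113 * 0.42719854 - 56.5100 * 1.00000000 * 0.33961613 = 3.3474

Answer: Price = 3.3474


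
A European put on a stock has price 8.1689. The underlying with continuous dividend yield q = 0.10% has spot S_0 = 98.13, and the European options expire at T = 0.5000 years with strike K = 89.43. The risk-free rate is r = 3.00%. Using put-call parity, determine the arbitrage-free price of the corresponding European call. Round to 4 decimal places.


Put-call parity: C - P = S_0 * exp(-qT) - K * exp(-rT).
S_0 * exp(-qT) = 98.1300 * 0.99950012 = 98.08094726
K * exp(-rT) = 89.4300 * 0.98511194 = 88.09856076
C = P + S*exp(-qT) - K*exp(-rT)
C = 8.1689 + 98.08094726 - 88.09856076 = 18.1513

Answer: Call price = 18.1513


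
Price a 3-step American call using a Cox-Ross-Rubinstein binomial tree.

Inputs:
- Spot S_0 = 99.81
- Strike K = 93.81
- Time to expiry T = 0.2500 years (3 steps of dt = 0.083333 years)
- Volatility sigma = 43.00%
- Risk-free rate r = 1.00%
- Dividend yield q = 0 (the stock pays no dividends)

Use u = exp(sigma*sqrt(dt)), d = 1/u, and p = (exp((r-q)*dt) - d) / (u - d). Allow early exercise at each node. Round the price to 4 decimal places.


Answer: Price = V(0,0) = 12.1263

Derivation:
dt = T/N = 0.083333
u = exp(sigma*sqrt(dt)) = 1.132163; d = 1/u = 0.883265
p = (exp((r-q)*dt) - d) / (u - d) = 0.472357
Discount per step: exp(-r*dt) = 0.999167
Stock lattice S(k, i) with i counting down-moves:
  k=0: S(0,0) = 99.8100
  k=1: S(1,0) = 113.0012; S(1,1) = 88.1587
  k=2: S(2,0) = 127.9359; S(2,1) = 99.8100; S(2,2) = 77.8674
  k=3: S(3,0) = 144.8443; S(3,1) = 113.0012; S(3,2) = 88.1587; S(3,3) = 68.7776
Terminal payoffs V(N, i) = max(S_T - K, 0):
  V(3,0) = 51.034290; V(3,1) = 19.191228; V(3,2) = 0.000000; V(3,3) = 0.000000
Backward induction: V(k, i) = exp(-r*dt) * [p * V(k+1, i) + (1-p) * V(k+1, i+1)]; then take max(V_cont, immediate exercise) for American.
  V(2,0) = exp(-r*dt) * [p*51.034290 + (1-p)*19.191228] = 34.203996; exercise = 34.125854; V(2,0) = max -> 34.203996
  V(2,1) = exp(-r*dt) * [p*19.191228 + (1-p)*0.000000] = 9.057554; exercise = 6.000000; V(2,1) = max -> 9.057554
  V(2,2) = exp(-r*dt) * [p*0.000000 + (1-p)*0.000000] = 0.000000; exercise = 0.000000; V(2,2) = max -> 0.000000
  V(1,0) = exp(-r*dt) * [p*34.203996 + (1-p)*9.057554] = 20.918205; exercise = 19.191228; V(1,0) = max -> 20.918205
  V(1,1) = exp(-r*dt) * [p*9.057554 + (1-p)*0.000000] = 4.274832; exercise = 0.000000; V(1,1) = max -> 4.274832
  V(0,0) = exp(-r*dt) * [p*20.918205 + (1-p)*4.274832] = 12.126331; exercise = 6.000000; V(0,0) = max -> 12.126331


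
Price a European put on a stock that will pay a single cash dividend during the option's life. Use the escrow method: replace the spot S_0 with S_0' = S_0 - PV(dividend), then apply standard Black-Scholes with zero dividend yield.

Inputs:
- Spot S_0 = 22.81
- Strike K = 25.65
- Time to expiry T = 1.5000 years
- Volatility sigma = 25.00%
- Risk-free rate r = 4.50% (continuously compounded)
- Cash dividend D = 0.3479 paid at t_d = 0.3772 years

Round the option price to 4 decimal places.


Answer: Price = 3.6422

Derivation:
PV(D) = D * exp(-r * t_d) = 0.3479 * 0.98316925 = 0.34204458
S_0' = S_0 - PV(D) = 22.8100 - 0.34204458 = 22.46795542
d1 = (ln(S_0'/K) + (r + sigma^2/2)*T) / (sigma*sqrt(T)) = -0.05904407
d2 = d1 - sigma*sqrt(T) = -0.36523029
exp(-rT) = 0.93472772
N(-d1) = 0.52354150; N(-d2) = 0.64253025
P = K * exp(-rT) * N(-d2) - S_0' * N(-d1) = 25.6500 * 0.93472772 * 0.64253025 - 22.46795542 * 0.52354150 = 3.6422


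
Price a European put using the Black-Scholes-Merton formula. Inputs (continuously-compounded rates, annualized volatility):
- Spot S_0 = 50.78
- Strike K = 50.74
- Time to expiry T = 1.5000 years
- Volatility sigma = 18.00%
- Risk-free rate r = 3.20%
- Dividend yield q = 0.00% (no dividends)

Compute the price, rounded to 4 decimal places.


d1 = (ln(S/K) + (r - q + 0.5*sigma^2) * T) / (sigma * sqrt(T)) = 0.33153400
d2 = d1 - sigma * sqrt(T) = 0.11107992
exp(-rT) = 0.95313379; exp(-qT) = 1.00000000
P = K * exp(-rT) * N(-d2) - S_0 * exp(-qT) * N(-d1)
N(-d1) = 0.37012058; N(-d2) = 0.45577648
P = 50.7400 * 0.95313379 * 0.45577648 - 50.7800 * 1.00000000 * 0.37012058 = 3.2475

Answer: Price = 3.2475


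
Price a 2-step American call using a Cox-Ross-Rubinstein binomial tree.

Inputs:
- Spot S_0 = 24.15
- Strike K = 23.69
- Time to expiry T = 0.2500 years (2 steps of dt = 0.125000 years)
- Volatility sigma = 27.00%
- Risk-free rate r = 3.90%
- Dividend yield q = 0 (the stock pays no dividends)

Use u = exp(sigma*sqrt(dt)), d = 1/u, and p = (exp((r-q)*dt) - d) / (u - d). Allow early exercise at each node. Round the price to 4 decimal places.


Answer: Price = V(0,0) = 1.6088

Derivation:
dt = T/N = 0.125000
u = exp(sigma*sqrt(dt)) = 1.100164; d = 1/u = 0.908955
p = (exp((r-q)*dt) - d) / (u - d) = 0.501711
Discount per step: exp(-r*dt) = 0.995137
Stock lattice S(k, i) with i counting down-moves:
  k=0: S(0,0) = 24.1500
  k=1: S(1,0) = 26.5690; S(1,1) = 21.9513
  k=2: S(2,0) = 29.2302; S(2,1) = 24.1500; S(2,2) = 19.9527
Terminal payoffs V(N, i) = max(S_T - K, 0):
  V(2,0) = 5.540223; V(2,1) = 0.460000; V(2,2) = 0.000000
Backward induction: V(k, i) = exp(-r*dt) * [p * V(k+1, i) + (1-p) * V(k+1, i+1)]; then take max(V_cont, immediate exercise) for American.
  V(1,0) = exp(-r*dt) * [p*5.540223 + (1-p)*0.460000] = 2.994172; exercise = 2.878965; V(1,0) = max -> 2.994172
  V(1,1) = exp(-r*dt) * [p*0.460000 + (1-p)*0.000000] = 0.229665; exercise = 0.000000; V(1,1) = max -> 0.229665
  V(0,0) = exp(-r*dt) * [p*2.994172 + (1-p)*0.229665] = 1.608787; exercise = 0.460000; V(0,0) = max -> 1.608787


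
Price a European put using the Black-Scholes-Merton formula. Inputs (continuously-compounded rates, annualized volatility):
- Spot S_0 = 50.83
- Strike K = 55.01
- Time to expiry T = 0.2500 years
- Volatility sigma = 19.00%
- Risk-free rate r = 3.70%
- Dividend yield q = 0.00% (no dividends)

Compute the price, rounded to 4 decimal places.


Answer: Price = 4.3467

Derivation:
d1 = (ln(S/K) + (r - q + 0.5*sigma^2) * T) / (sigma * sqrt(T)) = -0.68700795
d2 = d1 - sigma * sqrt(T) = -0.78200795
exp(-rT) = 0.99079265; exp(-qT) = 1.00000000
P = K * exp(-rT) * N(-d2) - S_0 * exp(-qT) * N(-d1)
N(-d1) = 0.75396114; N(-d2) = 0.78289505
P = 55.0100 * 0.99079265 * 0.78289505 - 50.8300 * 1.00000000 * 0.75396114 = 4.3467


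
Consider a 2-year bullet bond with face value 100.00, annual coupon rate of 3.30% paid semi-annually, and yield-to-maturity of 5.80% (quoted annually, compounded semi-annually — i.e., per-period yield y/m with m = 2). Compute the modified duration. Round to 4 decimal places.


Answer: Modified duration = 1.8955

Derivation:
Coupon per period c = face * coupon_rate / m = 1.650000
Periods per year m = 2; per-period yield y/m = 0.029000
Number of cashflows N = 4
Cashflows (t years, CF_t, discount factor 1/(1+y/m)^(m*t), PV):
  t = 0.5000: CF_t = 1.650000, DF = 0.971817, PV = 1.603499
  t = 1.0000: CF_t = 1.650000, DF = 0.944429, PV = 1.558308
  t = 1.5000: CF_t = 1.650000, DF = 0.917812, PV = 1.514390
  t = 2.0000: CF_t = 101.650000, DF = 0.891946, PV = 90.666298
Price P = sum_t PV_t = 95.342495
First compute Macaulay numerator sum_t t * PV_t:
  t * PV_t at t = 0.5000: 0.801749
  t * PV_t at t = 1.0000: 1.558308
  t * PV_t at t = 1.5000: 2.271585
  t * PV_t at t = 2.0000: 181.332596
Macaulay duration D = 185.964239 / 95.342495 = 1.950486
Modified duration = D / (1 + y/m) = 1.950486 / (1 + 0.029000) = 1.895516


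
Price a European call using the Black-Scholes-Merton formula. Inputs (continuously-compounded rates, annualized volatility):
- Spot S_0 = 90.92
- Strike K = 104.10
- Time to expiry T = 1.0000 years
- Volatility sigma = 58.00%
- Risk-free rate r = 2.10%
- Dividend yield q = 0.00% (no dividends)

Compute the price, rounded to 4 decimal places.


Answer: Price = 16.9091

Derivation:
d1 = (ln(S/K) + (r - q + 0.5*sigma^2) * T) / (sigma * sqrt(T)) = 0.09280694
d2 = d1 - sigma * sqrt(T) = -0.48719306
exp(-rT) = 0.97921896; exp(-qT) = 1.00000000
C = S_0 * exp(-qT) * N(d1) - K * exp(-rT) * N(d2)
N(d1) = 0.53697153; N(d2) = 0.31306076
C = 90.9200 * 1.00000000 * 0.53697153 - 104.1000 * 0.97921896 * 0.31306076 = 16.9091


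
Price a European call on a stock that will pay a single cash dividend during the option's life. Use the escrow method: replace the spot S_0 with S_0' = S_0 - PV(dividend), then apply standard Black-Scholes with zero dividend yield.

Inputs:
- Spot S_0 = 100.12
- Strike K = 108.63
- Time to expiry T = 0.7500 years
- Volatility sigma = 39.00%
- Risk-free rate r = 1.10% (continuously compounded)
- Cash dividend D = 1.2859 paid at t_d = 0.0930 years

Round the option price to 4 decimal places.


PV(D) = D * exp(-r * t_d) = 1.2859 * 0.99897752 = 1.28458520
S_0' = S_0 - PV(D) = 100.1200 - 1.28458520 = 98.83541480
d1 = (ln(S_0'/K) + (r + sigma^2/2)*T) / (sigma*sqrt(T)) = -0.08646671
d2 = d1 - sigma*sqrt(T) = -0.42421662
exp(-rT) = 0.99178394
N(d1) = 0.46554771; N(d2) = 0.33570392
C = S_0' * N(d1) - K * exp(-rT) * N(d2) = 98.83541480 * 0.46554771 - 108.6300 * 0.99178394 * 0.33570392 = 9.8447

Answer: Price = 9.8447


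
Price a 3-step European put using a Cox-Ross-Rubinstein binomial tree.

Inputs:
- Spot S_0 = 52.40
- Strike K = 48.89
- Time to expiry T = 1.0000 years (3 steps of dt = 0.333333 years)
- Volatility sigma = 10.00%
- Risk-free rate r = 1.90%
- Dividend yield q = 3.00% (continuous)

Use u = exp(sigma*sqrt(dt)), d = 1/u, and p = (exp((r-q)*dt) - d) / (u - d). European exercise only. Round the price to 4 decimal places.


Answer: Price = V(0,0) = 0.7708

Derivation:
dt = T/N = 0.333333
u = exp(sigma*sqrt(dt)) = 1.059434; d = 1/u = 0.943900
p = (exp((r-q)*dt) - d) / (u - d) = 0.453892
Discount per step: exp(-r*dt) = 0.993687
Stock lattice S(k, i) with i counting down-moves:
  k=0: S(0,0) = 52.4000
  k=1: S(1,0) = 55.5144; S(1,1) = 49.4604
  k=2: S(2,0) = 58.8138; S(2,1) = 52.4000; S(2,2) = 46.6856
  k=3: S(3,0) = 62.3094; S(3,1) = 55.5144; S(3,2) = 49.4604; S(3,3) = 44.0666
Terminal payoffs V(N, i) = max(K - S_T, 0):
  V(3,0) = 0.000000; V(3,1) = 0.000000; V(3,2) = 0.000000; V(3,3) = 4.823427
Backward induction: V(k, i) = exp(-r*dt) * [p * V(k+1, i) + (1-p) * V(k+1, i+1)].
  V(2,0) = exp(-r*dt) * [p*0.000000 + (1-p)*0.000000] = 0.000000
  V(2,1) = exp(-r*dt) * [p*0.000000 + (1-p)*0.000000] = 0.000000
  V(2,2) = exp(-r*dt) * [p*0.000000 + (1-p)*4.823427] = 2.617483
  V(1,0) = exp(-r*dt) * [p*0.000000 + (1-p)*0.000000] = 0.000000
  V(1,1) = exp(-r*dt) * [p*0.000000 + (1-p)*2.617483] = 1.420405
  V(0,0) = exp(-r*dt) * [p*0.000000 + (1-p)*1.420405] = 0.770798


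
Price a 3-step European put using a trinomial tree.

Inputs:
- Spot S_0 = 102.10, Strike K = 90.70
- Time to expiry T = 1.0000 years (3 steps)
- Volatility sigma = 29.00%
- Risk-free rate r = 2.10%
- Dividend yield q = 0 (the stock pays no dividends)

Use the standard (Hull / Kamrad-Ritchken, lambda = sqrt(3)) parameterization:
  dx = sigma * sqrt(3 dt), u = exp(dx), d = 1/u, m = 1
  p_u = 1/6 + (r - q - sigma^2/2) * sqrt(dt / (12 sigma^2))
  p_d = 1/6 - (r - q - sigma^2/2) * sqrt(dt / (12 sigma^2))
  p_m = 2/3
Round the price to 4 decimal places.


Answer: Price = V(0,0) = 5.9125

Derivation:
dt = T/N = 0.333333; dx = sigma*sqrt(3*dt) = 0.290000
u = exp(dx) = 1.336427; d = 1/u = 0.748264
p_u = 0.154569, p_m = 0.666667, p_d = 0.178764
Discount per step: exp(-r*dt) = 0.993024
Stock lattice S(k, j) with j the centered position index:
  k=0: S(0,+0) = 102.1000
  k=1: S(1,-1) = 76.3977; S(1,+0) = 102.1000; S(1,+1) = 136.4492
  k=2: S(2,-2) = 57.1656; S(2,-1) = 76.3977; S(2,+0) = 102.1000; S(2,+1) = 136.4492; S(2,+2) = 182.3545
  k=3: S(3,-3) = 42.7750; S(3,-2) = 57.1656; S(3,-1) = 76.3977; S(3,+0) = 102.1000; S(3,+1) = 136.4492; S(3,+2) = 182.3545; S(3,+3) = 243.7036
Terminal payoffs V(N, j) = max(K - S_T, 0):
  V(3,-3) = 47.925047; V(3,-2) = 33.534377; V(3,-1) = 14.302290; V(3,+0) = 0.000000; V(3,+1) = 0.000000; V(3,+2) = 0.000000; V(3,+3) = 0.000000
Backward induction: V(k, j) = exp(-r*dt) * [p_u * V(k+1, j+1) + p_m * V(k+1, j) + p_d * V(k+1, j-1)]
  V(2,-2) = exp(-r*dt) * [p_u*14.302290 + p_m*33.534377 + p_d*47.925047] = 32.903102
  V(2,-1) = exp(-r*dt) * [p_u*0.000000 + p_m*14.302290 + p_d*33.534377] = 15.421284
  V(2,+0) = exp(-r*dt) * [p_u*0.000000 + p_m*0.000000 + p_d*14.302290] = 2.538905
  V(2,+1) = exp(-r*dt) * [p_u*0.000000 + p_m*0.000000 + p_d*0.000000] = 0.000000
  V(2,+2) = exp(-r*dt) * [p_u*0.000000 + p_m*0.000000 + p_d*0.000000] = 0.000000
  V(1,-1) = exp(-r*dt) * [p_u*2.538905 + p_m*15.421284 + p_d*32.903102] = 16.439712
  V(1,+0) = exp(-r*dt) * [p_u*0.000000 + p_m*2.538905 + p_d*15.421284] = 4.418343
  V(1,+1) = exp(-r*dt) * [p_u*0.000000 + p_m*0.000000 + p_d*2.538905] = 0.450700
  V(0,+0) = exp(-r*dt) * [p_u*0.450700 + p_m*4.418343 + p_d*16.439712] = 5.912528


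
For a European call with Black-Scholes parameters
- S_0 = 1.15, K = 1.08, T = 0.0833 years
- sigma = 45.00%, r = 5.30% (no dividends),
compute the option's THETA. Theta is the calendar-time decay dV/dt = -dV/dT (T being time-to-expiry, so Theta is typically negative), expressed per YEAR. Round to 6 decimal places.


Answer: Theta = -0.340296

Derivation:
d1 = 0.5824699093; d2 = 0.4525920821
phi(d1) = 0.3366962364; exp(-qT) = 1.0000000000; exp(-rT) = 0.9955948313
Theta = -S*exp(-qT)*phi(d1)*sigma/(2*sqrt(T)) - r*K*exp(-rT)*N(d2) + q*S*exp(-qT)*N(d1)
N(d1) = 0.7198748979; N(d2) = 0.6745787494; sqrt(T) = 0.2886173938
Term 1 = -1.1500 * 1.0000000000 * 0.3366962364 * 0.4500 / (2 * 0.2886173938) = -0.3018534331
Term 2 = -0.0530 * 1.0800 * 0.9955948313 * 0.6745787494 = -0.0384427913
Term 3 = 0 (no dividend yield, q = 0)
Theta = -0.3018534331 + (-0.0384427913) + (0.0000000000) = -0.340296


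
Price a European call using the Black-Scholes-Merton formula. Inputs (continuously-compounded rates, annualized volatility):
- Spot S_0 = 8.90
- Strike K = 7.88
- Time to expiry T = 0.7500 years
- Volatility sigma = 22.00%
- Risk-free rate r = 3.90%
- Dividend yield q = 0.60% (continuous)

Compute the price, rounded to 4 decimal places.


d1 = (ln(S/K) + (r - q + 0.5*sigma^2) * T) / (sigma * sqrt(T)) = 0.86404862
d2 = d1 - sigma * sqrt(T) = 0.67352304
exp(-rT) = 0.97117364; exp(-qT) = 0.99551011
C = S_0 * exp(-qT) * N(d1) - K * exp(-rT) * N(d2)
N(d1) = 0.80621941; N(d2) = 0.74969270
C = 8.9000 * 0.99551011 * 0.80621941 - 7.8800 * 0.97117364 * 0.74969270 = 1.4059

Answer: Price = 1.4059


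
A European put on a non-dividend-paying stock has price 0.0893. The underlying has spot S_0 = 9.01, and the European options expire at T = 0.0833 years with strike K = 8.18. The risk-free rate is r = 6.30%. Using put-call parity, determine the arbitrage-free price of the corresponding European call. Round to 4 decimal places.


Answer: Call price = 0.9621

Derivation:
Put-call parity: C - P = S_0 * exp(-qT) - K * exp(-rT).
S_0 * exp(-qT) = 9.0100 * 1.00000000 = 9.01000000
K * exp(-rT) = 8.1800 * 0.99476585 = 8.13718462
C = P + S*exp(-qT) - K*exp(-rT)
C = 0.0893 + 9.01000000 - 8.13718462 = 0.9621


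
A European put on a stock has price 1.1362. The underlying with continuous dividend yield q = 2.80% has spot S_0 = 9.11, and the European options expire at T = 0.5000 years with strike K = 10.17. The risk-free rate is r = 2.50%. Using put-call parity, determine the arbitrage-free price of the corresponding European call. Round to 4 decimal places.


Put-call parity: C - P = S_0 * exp(-qT) - K * exp(-rT).
S_0 * exp(-qT) = 9.1100 * 0.98609754 = 8.98334863
K * exp(-rT) = 10.1700 * 0.98757780 = 10.04366623
C = P + S*exp(-qT) - K*exp(-rT)
C = 1.1362 + 8.98334863 - 10.04366623 = 0.0759

Answer: Call price = 0.0759


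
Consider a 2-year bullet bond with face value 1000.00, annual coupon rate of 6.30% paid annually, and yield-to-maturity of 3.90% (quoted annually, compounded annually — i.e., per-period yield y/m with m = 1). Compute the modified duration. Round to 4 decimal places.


Coupon per period c = face * coupon_rate / m = 63.000000
Periods per year m = 1; per-period yield y/m = 0.039000
Number of cashflows N = 2
Cashflows (t years, CF_t, discount factor 1/(1+y/m)^(m*t), PV):
  t = 1.0000: CF_t = 63.000000, DF = 0.962464, PV = 60.635226
  t = 2.0000: CF_t = 1063.000000, DF = 0.926337, PV = 984.695990
Price P = sum_t PV_t = 1045.331216
First compute Macaulay numerator sum_t t * PV_t:
  t * PV_t at t = 1.0000: 60.635226
  t * PV_t at t = 2.0000: 1969.391980
Macaulay duration D = 2030.027207 / 1045.331216 = 1.941994
Modified duration = D / (1 + y/m) = 1.941994 / (1 + 0.039000) = 1.869099

Answer: Modified duration = 1.8691


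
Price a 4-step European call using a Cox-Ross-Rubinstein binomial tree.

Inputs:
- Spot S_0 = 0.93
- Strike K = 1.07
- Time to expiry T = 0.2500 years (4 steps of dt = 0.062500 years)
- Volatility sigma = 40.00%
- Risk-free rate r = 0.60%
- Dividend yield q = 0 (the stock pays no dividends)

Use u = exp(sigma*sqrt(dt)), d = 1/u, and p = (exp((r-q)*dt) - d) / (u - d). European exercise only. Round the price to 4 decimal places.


dt = T/N = 0.062500
u = exp(sigma*sqrt(dt)) = 1.105171; d = 1/u = 0.904837
p = (exp((r-q)*dt) - d) / (u - d) = 0.476893
Discount per step: exp(-r*dt) = 0.999625
Stock lattice S(k, i) with i counting down-moves:
  k=0: S(0,0) = 0.9300
  k=1: S(1,0) = 1.0278; S(1,1) = 0.8415
  k=2: S(2,0) = 1.1359; S(2,1) = 0.9300; S(2,2) = 0.7614
  k=3: S(3,0) = 1.2554; S(3,1) = 1.0278; S(3,2) = 0.8415; S(3,3) = 0.6890
  k=4: S(4,0) = 1.3874; S(4,1) = 1.1359; S(4,2) = 0.9300; S(4,3) = 0.7614; S(4,4) = 0.6234
Terminal payoffs V(N, i) = max(S_T - K, 0):
  V(4,0) = 0.317397; V(4,1) = 0.065905; V(4,2) = 0.000000; V(4,3) = 0.000000; V(4,4) = 0.000000
Backward induction: V(k, i) = exp(-r*dt) * [p * V(k+1, i) + (1-p) * V(k+1, i+1)].
  V(3,0) = exp(-r*dt) * [p*0.317397 + (1-p)*0.065905] = 0.185770
  V(3,1) = exp(-r*dt) * [p*0.065905 + (1-p)*0.000000] = 0.031418
  V(3,2) = exp(-r*dt) * [p*0.000000 + (1-p)*0.000000] = 0.000000
  V(3,3) = exp(-r*dt) * [p*0.000000 + (1-p)*0.000000] = 0.000000
  V(2,0) = exp(-r*dt) * [p*0.185770 + (1-p)*0.031418] = 0.104988
  V(2,1) = exp(-r*dt) * [p*0.031418 + (1-p)*0.000000] = 0.014977
  V(2,2) = exp(-r*dt) * [p*0.000000 + (1-p)*0.000000] = 0.000000
  V(1,0) = exp(-r*dt) * [p*0.104988 + (1-p)*0.014977] = 0.057881
  V(1,1) = exp(-r*dt) * [p*0.014977 + (1-p)*0.000000] = 0.007140
  V(0,0) = exp(-r*dt) * [p*0.057881 + (1-p)*0.007140] = 0.031326

Answer: Price = V(0,0) = 0.0313


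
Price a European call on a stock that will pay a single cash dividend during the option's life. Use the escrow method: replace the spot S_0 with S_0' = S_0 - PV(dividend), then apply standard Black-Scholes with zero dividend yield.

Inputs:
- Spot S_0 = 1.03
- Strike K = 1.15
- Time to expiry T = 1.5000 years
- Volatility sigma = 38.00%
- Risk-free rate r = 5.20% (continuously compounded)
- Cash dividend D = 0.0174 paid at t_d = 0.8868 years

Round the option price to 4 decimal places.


PV(D) = D * exp(-r * t_d) = 0.0174 * 0.95493348 = 0.01661584
S_0' = S_0 - PV(D) = 1.0300 - 0.01661584 = 1.01338416
d1 = (ln(S_0'/K) + (r + sigma^2/2)*T) / (sigma*sqrt(T)) = 0.12856263
d2 = d1 - sigma*sqrt(T) = -0.33684042
exp(-rT) = 0.92496443
N(d1) = 0.55114813; N(d2) = 0.36811860
C = S_0' * N(d1) - K * exp(-rT) * N(d2) = 1.01338416 * 0.55114813 - 1.1500 * 0.92496443 * 0.36811860 = 0.1670

Answer: Price = 0.1670


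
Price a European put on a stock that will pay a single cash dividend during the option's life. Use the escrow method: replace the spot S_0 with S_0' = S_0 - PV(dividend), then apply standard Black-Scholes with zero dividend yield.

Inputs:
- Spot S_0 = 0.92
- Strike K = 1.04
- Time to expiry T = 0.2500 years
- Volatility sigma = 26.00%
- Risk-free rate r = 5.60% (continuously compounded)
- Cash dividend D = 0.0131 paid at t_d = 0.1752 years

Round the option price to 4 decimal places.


PV(D) = D * exp(-r * t_d) = 0.0131 * 0.99023677 = 0.01297210
S_0' = S_0 - PV(D) = 0.9200 - 0.01297210 = 0.90702790
d1 = (ln(S_0'/K) + (r + sigma^2/2)*T) / (sigma*sqrt(T)) = -0.87963680
d2 = d1 - sigma*sqrt(T) = -1.00963680
exp(-rT) = 0.98609754
N(-d1) = 0.81047195; N(-d2) = 0.84366533
P = K * exp(-rT) * N(-d2) - S_0' * N(-d1) = 1.0400 * 0.98609754 * 0.84366533 - 0.90702790 * 0.81047195 = 0.1301

Answer: Price = 0.1301


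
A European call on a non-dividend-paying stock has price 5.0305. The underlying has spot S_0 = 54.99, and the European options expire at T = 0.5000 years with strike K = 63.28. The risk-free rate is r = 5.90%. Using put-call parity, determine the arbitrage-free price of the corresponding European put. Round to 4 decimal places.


Put-call parity: C - P = S_0 * exp(-qT) - K * exp(-rT).
S_0 * exp(-qT) = 54.9900 * 1.00000000 = 54.99000000
K * exp(-rT) = 63.2800 * 0.97093088 = 61.44050594
P = C - S*exp(-qT) + K*exp(-rT)
P = 5.0305 - 54.99000000 + 61.44050594 = 11.4810

Answer: Put price = 11.4810


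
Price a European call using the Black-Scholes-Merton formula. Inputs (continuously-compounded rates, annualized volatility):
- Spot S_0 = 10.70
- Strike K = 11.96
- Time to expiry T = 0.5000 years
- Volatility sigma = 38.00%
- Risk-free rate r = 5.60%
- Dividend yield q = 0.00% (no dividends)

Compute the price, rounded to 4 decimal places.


d1 = (ln(S/K) + (r - q + 0.5*sigma^2) * T) / (sigma * sqrt(T)) = -0.17574956
d2 = d1 - sigma * sqrt(T) = -0.44445013
exp(-rT) = 0.97238837; exp(-qT) = 1.00000000
C = S_0 * exp(-qT) * N(d1) - K * exp(-rT) * N(d2)
N(d1) = 0.43024535; N(d2) = 0.32835859
C = 10.7000 * 1.00000000 * 0.43024535 - 11.9600 * 0.97238837 * 0.32835859 = 0.7849

Answer: Price = 0.7849


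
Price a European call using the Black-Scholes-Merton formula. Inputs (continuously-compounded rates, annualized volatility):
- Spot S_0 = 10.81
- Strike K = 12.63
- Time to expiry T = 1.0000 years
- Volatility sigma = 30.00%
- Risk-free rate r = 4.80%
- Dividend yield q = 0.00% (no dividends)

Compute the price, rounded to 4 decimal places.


Answer: Price = 0.8341

Derivation:
d1 = (ln(S/K) + (r - q + 0.5*sigma^2) * T) / (sigma * sqrt(T)) = -0.20867768
d2 = d1 - sigma * sqrt(T) = -0.50867768
exp(-rT) = 0.95313379; exp(-qT) = 1.00000000
C = S_0 * exp(-qT) * N(d1) - K * exp(-rT) * N(d2)
N(d1) = 0.41734993; N(d2) = 0.30548908
C = 10.8100 * 1.00000000 * 0.41734993 - 12.6300 * 0.95313379 * 0.30548908 = 0.8341


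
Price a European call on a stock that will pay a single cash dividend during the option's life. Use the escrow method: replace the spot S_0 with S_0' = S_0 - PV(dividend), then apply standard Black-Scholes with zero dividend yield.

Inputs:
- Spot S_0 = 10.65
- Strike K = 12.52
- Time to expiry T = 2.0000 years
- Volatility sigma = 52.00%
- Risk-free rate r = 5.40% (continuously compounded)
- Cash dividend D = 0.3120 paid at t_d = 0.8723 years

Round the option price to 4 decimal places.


Answer: Price = 2.6726

Derivation:
PV(D) = D * exp(-r * t_d) = 0.3120 * 0.95398799 = 0.29764425
S_0' = S_0 - PV(D) = 10.6500 - 0.29764425 = 10.35235575
d1 = (ln(S_0'/K) + (r + sigma^2/2)*T) / (sigma*sqrt(T)) = 0.25603621
d2 = d1 - sigma*sqrt(T) = -0.47935484
exp(-rT) = 0.89762760
N(d1) = 0.60103856; N(d2) = 0.31584311
C = S_0' * N(d1) - K * exp(-rT) * N(d2) = 10.35235575 * 0.60103856 - 12.5200 * 0.89762760 * 0.31584311 = 2.6726


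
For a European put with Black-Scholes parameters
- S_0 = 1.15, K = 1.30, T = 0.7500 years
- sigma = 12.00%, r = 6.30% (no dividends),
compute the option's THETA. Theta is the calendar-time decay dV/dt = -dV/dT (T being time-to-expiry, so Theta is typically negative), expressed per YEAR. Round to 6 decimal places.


d1 = -0.6731165332; d2 = -0.7770395816
phi(d1) = 0.3180707404; exp(-qT) = 1.0000000000; exp(-rT) = 0.9538489056
Theta = -S*exp(-qT)*phi(d1)*sigma/(2*sqrt(T)) + r*K*exp(-rT)*N(-d2) - q*S*exp(-qT)*N(-d1)
N(-d1) = 0.7495634218; N(-d2) = 0.7814322910; sqrt(T) = 0.8660254038
Term 1 = -1.1500 * 1.0000000000 * 0.3180707404 * 0.1200 / (2 * 0.8660254038) = -0.0253420754
Term 2 = 0.0630 * 1.3000 * 0.9538489056 * 0.7814322910 = 0.0610456667
Term 3 = 0 (no dividend yield, q = 0)
Theta = -0.0253420754 + (0.0610456667) + (0.0000000000) = 0.035704

Answer: Theta = 0.035704


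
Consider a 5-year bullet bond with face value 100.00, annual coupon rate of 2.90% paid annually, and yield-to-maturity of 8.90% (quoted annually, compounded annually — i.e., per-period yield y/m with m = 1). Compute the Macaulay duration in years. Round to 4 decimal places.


Answer: Macaulay duration = 4.6796 years

Derivation:
Coupon per period c = face * coupon_rate / m = 2.900000
Periods per year m = 1; per-period yield y/m = 0.089000
Number of cashflows N = 5
Cashflows (t years, CF_t, discount factor 1/(1+y/m)^(m*t), PV):
  t = 1.0000: CF_t = 2.900000, DF = 0.918274, PV = 2.662994
  t = 2.0000: CF_t = 2.900000, DF = 0.843226, PV = 2.445357
  t = 3.0000: CF_t = 2.900000, DF = 0.774313, PV = 2.245507
  t = 4.0000: CF_t = 2.900000, DF = 0.711031, PV = 2.061990
  t = 5.0000: CF_t = 102.900000, DF = 0.652921, PV = 67.185565
Price P = sum_t PV_t = 76.601412
Macaulay numerator sum_t t * PV_t:
  t * PV_t at t = 1.0000: 2.662994
  t * PV_t at t = 2.0000: 4.890714
  t * PV_t at t = 3.0000: 6.736520
  t * PV_t at t = 4.0000: 8.247959
  t * PV_t at t = 5.0000: 335.927827
Macaulay duration D = (sum_t t * PV_t) / P = 358.466013 / 76.601412 = 4.679627


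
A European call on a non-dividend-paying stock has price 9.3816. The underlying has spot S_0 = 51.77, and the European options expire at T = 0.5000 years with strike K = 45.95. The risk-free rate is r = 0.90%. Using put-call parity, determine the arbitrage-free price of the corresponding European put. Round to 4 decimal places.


Put-call parity: C - P = S_0 * exp(-qT) - K * exp(-rT).
S_0 * exp(-qT) = 51.7700 * 1.00000000 = 51.77000000
K * exp(-rT) = 45.9500 * 0.99551011 = 45.74368955
P = C - S*exp(-qT) + K*exp(-rT)
P = 9.3816 - 51.77000000 + 45.74368955 = 3.3553

Answer: Put price = 3.3553


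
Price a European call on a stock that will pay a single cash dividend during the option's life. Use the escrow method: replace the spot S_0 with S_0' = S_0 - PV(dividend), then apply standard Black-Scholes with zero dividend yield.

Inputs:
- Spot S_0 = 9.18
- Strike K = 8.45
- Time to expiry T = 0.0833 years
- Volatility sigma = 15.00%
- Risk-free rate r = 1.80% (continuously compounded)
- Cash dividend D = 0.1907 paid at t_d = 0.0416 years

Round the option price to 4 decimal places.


Answer: Price = 0.5641

Derivation:
PV(D) = D * exp(-r * t_d) = 0.1907 * 0.99925148 = 0.19055726
S_0' = S_0 - PV(D) = 9.1800 - 0.19055726 = 8.98944274
d1 = (ln(S_0'/K) + (r + sigma^2/2)*T) / (sigma*sqrt(T)) = 1.48572574
d2 = d1 - sigma*sqrt(T) = 1.44243314
exp(-rT) = 0.99850172
N(d1) = 0.93132416; N(d2) = 0.92540989
C = S_0' * N(d1) - K * exp(-rT) * N(d2) = 8.98944274 * 0.93132416 - 8.4500 * 0.99850172 * 0.92540989 = 0.5641


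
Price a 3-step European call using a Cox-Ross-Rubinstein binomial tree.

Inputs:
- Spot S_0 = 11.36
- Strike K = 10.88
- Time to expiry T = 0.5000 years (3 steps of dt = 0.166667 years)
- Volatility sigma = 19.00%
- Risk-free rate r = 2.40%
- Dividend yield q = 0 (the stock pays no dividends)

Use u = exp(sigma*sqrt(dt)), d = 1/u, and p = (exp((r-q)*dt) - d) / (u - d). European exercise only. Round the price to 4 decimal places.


dt = T/N = 0.166667
u = exp(sigma*sqrt(dt)) = 1.080655; d = 1/u = 0.925365
p = (exp((r-q)*dt) - d) / (u - d) = 0.506428
Discount per step: exp(-r*dt) = 0.996008
Stock lattice S(k, i) with i counting down-moves:
  k=0: S(0,0) = 11.3600
  k=1: S(1,0) = 12.2762; S(1,1) = 10.5121
  k=2: S(2,0) = 13.2664; S(2,1) = 11.3600; S(2,2) = 9.7276
  k=3: S(3,0) = 14.3364; S(3,1) = 12.2762; S(3,2) = 10.5121; S(3,3) = 9.0016
Terminal payoffs V(N, i) = max(S_T - K, 0):
  V(3,0) = 3.456374; V(3,1) = 1.396239; V(3,2) = 0.000000; V(3,3) = 0.000000
Backward induction: V(k, i) = exp(-r*dt) * [p * V(k+1, i) + (1-p) * V(k+1, i+1)].
  V(2,0) = exp(-r*dt) * [p*3.456374 + (1-p)*1.396239] = 2.429810
  V(2,1) = exp(-r*dt) * [p*1.396239 + (1-p)*0.000000] = 0.704271
  V(2,2) = exp(-r*dt) * [p*0.000000 + (1-p)*0.000000] = 0.000000
  V(1,0) = exp(-r*dt) * [p*2.429810 + (1-p)*0.704271] = 1.571832
  V(1,1) = exp(-r*dt) * [p*0.704271 + (1-p)*0.000000] = 0.355239
  V(0,0) = exp(-r*dt) * [p*1.571832 + (1-p)*0.355239] = 0.967478

Answer: Price = V(0,0) = 0.9675


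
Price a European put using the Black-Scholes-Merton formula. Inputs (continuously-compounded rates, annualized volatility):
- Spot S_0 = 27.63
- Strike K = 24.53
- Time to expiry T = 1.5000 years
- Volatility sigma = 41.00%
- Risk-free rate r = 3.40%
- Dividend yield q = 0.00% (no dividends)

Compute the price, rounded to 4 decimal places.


Answer: Price = 3.1693

Derivation:
d1 = (ln(S/K) + (r - q + 0.5*sigma^2) * T) / (sigma * sqrt(T)) = 0.58963058
d2 = d1 - sigma * sqrt(T) = 0.08748518
exp(-rT) = 0.95027867; exp(-qT) = 1.00000000
P = K * exp(-rT) * N(-d2) - S_0 * exp(-qT) * N(-d1)
N(-d1) = 0.27771917; N(-d2) = 0.46514293
P = 24.5300 * 0.95027867 * 0.46514293 - 27.6300 * 1.00000000 * 0.27771917 = 3.1693


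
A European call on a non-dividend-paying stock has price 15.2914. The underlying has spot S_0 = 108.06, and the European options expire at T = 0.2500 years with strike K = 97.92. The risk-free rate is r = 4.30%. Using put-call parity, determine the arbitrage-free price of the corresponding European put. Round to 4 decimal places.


Answer: Put price = 4.1044

Derivation:
Put-call parity: C - P = S_0 * exp(-qT) - K * exp(-rT).
S_0 * exp(-qT) = 108.0600 * 1.00000000 = 108.06000000
K * exp(-rT) = 97.9200 * 0.98930757 = 96.87299772
P = C - S*exp(-qT) + K*exp(-rT)
P = 15.2914 - 108.06000000 + 96.87299772 = 4.1044


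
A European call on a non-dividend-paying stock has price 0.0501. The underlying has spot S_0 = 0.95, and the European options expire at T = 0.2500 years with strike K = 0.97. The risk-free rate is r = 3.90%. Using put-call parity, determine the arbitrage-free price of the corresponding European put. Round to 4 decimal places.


Put-call parity: C - P = S_0 * exp(-qT) - K * exp(-rT).
S_0 * exp(-qT) = 0.9500 * 1.00000000 = 0.95000000
K * exp(-rT) = 0.9700 * 0.99029738 = 0.96058846
P = C - S*exp(-qT) + K*exp(-rT)
P = 0.0501 - 0.95000000 + 0.96058846 = 0.0607

Answer: Put price = 0.0607


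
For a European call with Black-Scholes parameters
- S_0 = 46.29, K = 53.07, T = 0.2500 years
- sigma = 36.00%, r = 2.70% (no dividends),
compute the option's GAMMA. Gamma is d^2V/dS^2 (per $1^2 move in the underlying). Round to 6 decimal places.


Answer: Gamma = 0.039215

Derivation:
d1 = -0.6318657878; d2 = -0.8118657878
phi(d1) = 0.3267481069; exp(-qT) = 1.0000000000; exp(-rT) = 0.9932727301
Gamma = exp(-qT) * phi(d1) / (S * sigma * sqrt(T)) = 1.0000000000 * 0.3267481069 / (46.2900 * 0.3600 * 0.5000000000) = 0.039215


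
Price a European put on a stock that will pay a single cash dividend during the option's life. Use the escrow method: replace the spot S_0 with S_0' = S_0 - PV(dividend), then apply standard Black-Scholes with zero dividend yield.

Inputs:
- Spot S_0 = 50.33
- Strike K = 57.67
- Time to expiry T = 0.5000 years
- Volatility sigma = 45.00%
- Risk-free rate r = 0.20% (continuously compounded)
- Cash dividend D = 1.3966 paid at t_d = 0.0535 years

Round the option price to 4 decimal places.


Answer: Price = 11.9315

Derivation:
PV(D) = D * exp(-r * t_d) = 1.3966 * 0.99989301 = 1.39645057
S_0' = S_0 - PV(D) = 50.3300 - 1.39645057 = 48.93354943
d1 = (ln(S_0'/K) + (r + sigma^2/2)*T) / (sigma*sqrt(T)) = -0.35402123
d2 = d1 - sigma*sqrt(T) = -0.67221928
exp(-rT) = 0.99900050
N(-d1) = 0.63833851; N(-d2) = 0.74927794
P = K * exp(-rT) * N(-d2) - S_0' * N(-d1) = 57.6700 * 0.99900050 * 0.74927794 - 48.93354943 * 0.63833851 = 11.9315


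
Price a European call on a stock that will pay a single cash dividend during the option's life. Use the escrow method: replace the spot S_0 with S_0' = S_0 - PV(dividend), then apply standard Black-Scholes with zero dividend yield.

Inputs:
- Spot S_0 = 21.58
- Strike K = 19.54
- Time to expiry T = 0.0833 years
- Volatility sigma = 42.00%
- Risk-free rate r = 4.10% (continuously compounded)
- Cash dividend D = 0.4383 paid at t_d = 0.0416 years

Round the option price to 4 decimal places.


Answer: Price = 2.0332

Derivation:
PV(D) = D * exp(-r * t_d) = 0.4383 * 0.99829585 = 0.43755307
S_0' = S_0 - PV(D) = 21.5800 - 0.43755307 = 21.14244693
d1 = (ln(S_0'/K) + (r + sigma^2/2)*T) / (sigma*sqrt(T)) = 0.73900305
d2 = d1 - sigma*sqrt(T) = 0.61778374
exp(-rT) = 0.99659053
N(d1) = 0.77004743; N(d2) = 0.73164105
C = S_0' * N(d1) - K * exp(-rT) * N(d2) = 21.14244693 * 0.77004743 - 19.5400 * 0.99659053 * 0.73164105 = 2.0332


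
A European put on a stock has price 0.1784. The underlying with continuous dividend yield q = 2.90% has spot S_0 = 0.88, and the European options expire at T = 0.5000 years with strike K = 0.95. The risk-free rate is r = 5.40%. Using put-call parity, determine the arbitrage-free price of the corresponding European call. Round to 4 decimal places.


Answer: Call price = 0.1210

Derivation:
Put-call parity: C - P = S_0 * exp(-qT) - K * exp(-rT).
S_0 * exp(-qT) = 0.8800 * 0.98560462 = 0.86733206
K * exp(-rT) = 0.9500 * 0.97336124 = 0.92469318
C = P + S*exp(-qT) - K*exp(-rT)
C = 0.1784 + 0.86733206 - 0.92469318 = 0.1210


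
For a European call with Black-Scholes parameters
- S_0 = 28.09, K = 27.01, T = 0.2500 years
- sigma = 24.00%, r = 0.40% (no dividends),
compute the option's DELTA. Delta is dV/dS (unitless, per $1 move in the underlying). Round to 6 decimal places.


d1 = 0.3950539443; d2 = 0.2750539443
phi(d1) = 0.3689949419; exp(-qT) = 1.0000000000; exp(-rT) = 0.9990004998
N(d1) = 0.6535984614
Delta = exp(-qT) * N(d1) = 1.0000000000 * 0.6535984614 = 0.653598

Answer: Delta = 0.653598


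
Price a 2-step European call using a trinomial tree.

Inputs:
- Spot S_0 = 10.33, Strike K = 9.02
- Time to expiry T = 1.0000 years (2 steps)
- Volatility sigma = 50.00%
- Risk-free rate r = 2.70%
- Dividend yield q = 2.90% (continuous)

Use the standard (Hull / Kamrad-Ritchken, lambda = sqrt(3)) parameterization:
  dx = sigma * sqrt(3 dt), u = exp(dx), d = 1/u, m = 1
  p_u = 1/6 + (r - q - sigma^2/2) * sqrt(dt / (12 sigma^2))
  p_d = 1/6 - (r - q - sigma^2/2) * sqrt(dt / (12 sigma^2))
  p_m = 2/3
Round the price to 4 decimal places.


dt = T/N = 0.500000; dx = sigma*sqrt(3*dt) = 0.612372
u = exp(dx) = 1.844803; d = 1/u = 0.542063
p_u = 0.114819, p_m = 0.666667, p_d = 0.218514
Discount per step: exp(-r*dt) = 0.986591
Stock lattice S(k, j) with j the centered position index:
  k=0: S(0,+0) = 10.3300
  k=1: S(1,-1) = 5.5995; S(1,+0) = 10.3300; S(1,+1) = 19.0568
  k=2: S(2,-2) = 3.0353; S(2,-1) = 5.5995; S(2,+0) = 10.3300; S(2,+1) = 19.0568; S(2,+2) = 35.1561
Terminal payoffs V(N, j) = max(S_T - K, 0):
  V(2,-2) = 0.000000; V(2,-1) = 0.000000; V(2,+0) = 1.310000; V(2,+1) = 10.036814; V(2,+2) = 26.136065
Backward induction: V(k, j) = exp(-r*dt) * [p_u * V(k+1, j+1) + p_m * V(k+1, j) + p_d * V(k+1, j-1)]
  V(1,-1) = exp(-r*dt) * [p_u*1.310000 + p_m*0.000000 + p_d*0.000000] = 0.148396
  V(1,+0) = exp(-r*dt) * [p_u*10.036814 + p_m*1.310000 + p_d*0.000000] = 1.998588
  V(1,+1) = exp(-r*dt) * [p_u*26.136065 + p_m*10.036814 + p_d*1.310000] = 9.844580
  V(0,+0) = exp(-r*dt) * [p_u*9.844580 + p_m*1.998588 + p_d*0.148396] = 2.461706

Answer: Price = V(0,0) = 2.4617


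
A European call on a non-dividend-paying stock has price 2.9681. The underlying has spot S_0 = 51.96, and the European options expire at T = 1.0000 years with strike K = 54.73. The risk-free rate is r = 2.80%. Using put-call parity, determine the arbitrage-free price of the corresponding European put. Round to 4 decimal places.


Put-call parity: C - P = S_0 * exp(-qT) - K * exp(-rT).
S_0 * exp(-qT) = 51.9600 * 1.00000000 = 51.96000000
K * exp(-rT) = 54.7300 * 0.97238837 = 53.21881532
P = C - S*exp(-qT) + K*exp(-rT)
P = 2.9681 - 51.96000000 + 53.21881532 = 4.2269

Answer: Put price = 4.2269


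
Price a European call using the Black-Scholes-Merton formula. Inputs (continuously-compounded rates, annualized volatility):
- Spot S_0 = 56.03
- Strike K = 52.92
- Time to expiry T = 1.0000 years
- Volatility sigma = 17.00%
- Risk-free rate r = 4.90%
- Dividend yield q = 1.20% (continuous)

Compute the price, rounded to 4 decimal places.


Answer: Price = 6.6012

Derivation:
d1 = (ln(S/K) + (r - q + 0.5*sigma^2) * T) / (sigma * sqrt(T)) = 0.63856425
d2 = d1 - sigma * sqrt(T) = 0.46856425
exp(-rT) = 0.95218113; exp(-qT) = 0.98807171
C = S_0 * exp(-qT) * N(d1) - K * exp(-rT) * N(d2)
N(d1) = 0.73844678; N(d2) = 0.68030943
C = 56.0300 * 0.98807171 * 0.73844678 - 52.9200 * 0.95218113 * 0.68030943 = 6.6012


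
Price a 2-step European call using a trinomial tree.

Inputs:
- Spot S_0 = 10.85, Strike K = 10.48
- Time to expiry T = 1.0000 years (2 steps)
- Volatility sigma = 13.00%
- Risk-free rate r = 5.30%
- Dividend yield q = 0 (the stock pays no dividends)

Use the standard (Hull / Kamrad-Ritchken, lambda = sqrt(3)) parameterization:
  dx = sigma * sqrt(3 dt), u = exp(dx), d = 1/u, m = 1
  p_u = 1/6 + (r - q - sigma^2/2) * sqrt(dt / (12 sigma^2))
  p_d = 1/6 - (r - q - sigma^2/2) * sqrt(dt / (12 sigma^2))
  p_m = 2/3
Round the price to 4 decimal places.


Answer: Price = V(0,0) = 1.0787

Derivation:
dt = T/N = 0.500000; dx = sigma*sqrt(3*dt) = 0.159217
u = exp(dx) = 1.172592; d = 1/u = 0.852811
p_u = 0.236618, p_m = 0.666667, p_d = 0.096715
Discount per step: exp(-r*dt) = 0.973848
Stock lattice S(k, j) with j the centered position index:
  k=0: S(0,+0) = 10.8500
  k=1: S(1,-1) = 9.2530; S(1,+0) = 10.8500; S(1,+1) = 12.7226
  k=2: S(2,-2) = 7.8911; S(2,-1) = 9.2530; S(2,+0) = 10.8500; S(2,+1) = 12.7226; S(2,+2) = 14.9185
Terminal payoffs V(N, j) = max(S_T - K, 0):
  V(2,-2) = 0.000000; V(2,-1) = 0.000000; V(2,+0) = 0.370000; V(2,+1) = 2.242625; V(2,+2) = 4.438451
Backward induction: V(k, j) = exp(-r*dt) * [p_u * V(k+1, j+1) + p_m * V(k+1, j) + p_d * V(k+1, j-1)]
  V(1,-1) = exp(-r*dt) * [p_u*0.370000 + p_m*0.000000 + p_d*0.000000] = 0.085259
  V(1,+0) = exp(-r*dt) * [p_u*2.242625 + p_m*0.370000 + p_d*0.000000] = 0.756985
  V(1,+1) = exp(-r*dt) * [p_u*4.438451 + p_m*2.242625 + p_d*0.370000] = 2.513587
  V(0,+0) = exp(-r*dt) * [p_u*2.513587 + p_m*0.756985 + p_d*0.085259] = 1.078696


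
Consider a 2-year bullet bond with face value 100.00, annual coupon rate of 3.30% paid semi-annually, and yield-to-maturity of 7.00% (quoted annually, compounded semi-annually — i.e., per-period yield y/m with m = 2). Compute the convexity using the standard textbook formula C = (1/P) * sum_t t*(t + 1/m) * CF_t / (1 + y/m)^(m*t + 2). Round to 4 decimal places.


Answer: Convexity = 4.5119

Derivation:
Coupon per period c = face * coupon_rate / m = 1.650000
Periods per year m = 2; per-period yield y/m = 0.035000
Number of cashflows N = 4
Cashflows (t years, CF_t, discount factor 1/(1+y/m)^(m*t), PV):
  t = 0.5000: CF_t = 1.650000, DF = 0.966184, PV = 1.594203
  t = 1.0000: CF_t = 1.650000, DF = 0.933511, PV = 1.540293
  t = 1.5000: CF_t = 1.650000, DF = 0.901943, PV = 1.488205
  t = 2.0000: CF_t = 101.650000, DF = 0.871442, PV = 88.582102
Price P = sum_t PV_t = 93.204803
Convexity numerator sum_t t*(t + 1/m) * CF_t / (1+y/m)^(m*t + 2):
  t = 0.5000: term = 0.744103
  t = 1.0000: term = 2.156820
  t = 1.5000: term = 4.167767
  t = 2.0000: term = 413.461702
Convexity = (1/P) * sum = 420.530392 / 93.204803 = 4.511896


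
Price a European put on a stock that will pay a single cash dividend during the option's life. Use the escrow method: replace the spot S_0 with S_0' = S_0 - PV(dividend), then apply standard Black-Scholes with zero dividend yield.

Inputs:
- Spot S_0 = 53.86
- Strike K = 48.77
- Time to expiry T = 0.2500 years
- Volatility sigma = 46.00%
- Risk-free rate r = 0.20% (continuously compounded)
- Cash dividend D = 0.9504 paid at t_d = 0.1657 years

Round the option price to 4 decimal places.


Answer: Price = 2.8624

Derivation:
PV(D) = D * exp(-r * t_d) = 0.9504 * 0.99966865 = 0.95008509
S_0' = S_0 - PV(D) = 53.8600 - 0.95008509 = 52.90991491
d1 = (ln(S_0'/K) + (r + sigma^2/2)*T) / (sigma*sqrt(T)) = 0.47141469
d2 = d1 - sigma*sqrt(T) = 0.24141469
exp(-rT) = 0.99950012
N(-d1) = 0.31867231; N(-d2) = 0.40461686
P = K * exp(-rT) * N(-d2) - S_0' * N(-d1) = 48.7700 * 0.99950012 * 0.40461686 - 52.90991491 * 0.31867231 = 2.8624
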